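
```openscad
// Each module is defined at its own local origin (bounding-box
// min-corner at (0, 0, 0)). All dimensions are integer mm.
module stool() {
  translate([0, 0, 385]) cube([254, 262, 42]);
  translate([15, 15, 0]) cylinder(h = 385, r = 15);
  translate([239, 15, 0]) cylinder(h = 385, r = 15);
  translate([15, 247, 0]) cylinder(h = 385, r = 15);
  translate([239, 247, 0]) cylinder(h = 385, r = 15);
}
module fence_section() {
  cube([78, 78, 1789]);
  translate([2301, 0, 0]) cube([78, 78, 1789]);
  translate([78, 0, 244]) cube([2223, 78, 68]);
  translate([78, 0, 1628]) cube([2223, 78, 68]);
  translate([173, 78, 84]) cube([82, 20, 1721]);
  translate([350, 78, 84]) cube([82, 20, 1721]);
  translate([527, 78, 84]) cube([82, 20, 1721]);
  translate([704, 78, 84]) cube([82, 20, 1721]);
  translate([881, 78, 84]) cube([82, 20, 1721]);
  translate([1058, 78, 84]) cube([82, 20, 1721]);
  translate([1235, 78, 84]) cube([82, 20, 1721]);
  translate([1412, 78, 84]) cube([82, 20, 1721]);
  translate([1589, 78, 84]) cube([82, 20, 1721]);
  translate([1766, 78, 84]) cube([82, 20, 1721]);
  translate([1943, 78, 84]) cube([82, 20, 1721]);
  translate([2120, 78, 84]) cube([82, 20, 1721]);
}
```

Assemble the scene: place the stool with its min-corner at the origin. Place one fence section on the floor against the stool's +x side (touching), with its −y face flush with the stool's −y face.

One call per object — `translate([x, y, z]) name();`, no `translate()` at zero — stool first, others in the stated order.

stool();
translate([254, 0, 0]) fence_section();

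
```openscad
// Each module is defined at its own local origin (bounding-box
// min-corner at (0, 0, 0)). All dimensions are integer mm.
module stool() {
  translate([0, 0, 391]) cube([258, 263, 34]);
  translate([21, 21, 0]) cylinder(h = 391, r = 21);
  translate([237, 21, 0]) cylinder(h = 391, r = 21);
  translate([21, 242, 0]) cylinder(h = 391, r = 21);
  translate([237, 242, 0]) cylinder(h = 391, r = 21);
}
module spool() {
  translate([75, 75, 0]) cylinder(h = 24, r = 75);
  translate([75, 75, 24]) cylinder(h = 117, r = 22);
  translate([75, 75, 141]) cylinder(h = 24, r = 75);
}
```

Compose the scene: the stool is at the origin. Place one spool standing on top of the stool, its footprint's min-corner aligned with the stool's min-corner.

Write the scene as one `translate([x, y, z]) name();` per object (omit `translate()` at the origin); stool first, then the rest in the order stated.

stool();
translate([0, 0, 425]) spool();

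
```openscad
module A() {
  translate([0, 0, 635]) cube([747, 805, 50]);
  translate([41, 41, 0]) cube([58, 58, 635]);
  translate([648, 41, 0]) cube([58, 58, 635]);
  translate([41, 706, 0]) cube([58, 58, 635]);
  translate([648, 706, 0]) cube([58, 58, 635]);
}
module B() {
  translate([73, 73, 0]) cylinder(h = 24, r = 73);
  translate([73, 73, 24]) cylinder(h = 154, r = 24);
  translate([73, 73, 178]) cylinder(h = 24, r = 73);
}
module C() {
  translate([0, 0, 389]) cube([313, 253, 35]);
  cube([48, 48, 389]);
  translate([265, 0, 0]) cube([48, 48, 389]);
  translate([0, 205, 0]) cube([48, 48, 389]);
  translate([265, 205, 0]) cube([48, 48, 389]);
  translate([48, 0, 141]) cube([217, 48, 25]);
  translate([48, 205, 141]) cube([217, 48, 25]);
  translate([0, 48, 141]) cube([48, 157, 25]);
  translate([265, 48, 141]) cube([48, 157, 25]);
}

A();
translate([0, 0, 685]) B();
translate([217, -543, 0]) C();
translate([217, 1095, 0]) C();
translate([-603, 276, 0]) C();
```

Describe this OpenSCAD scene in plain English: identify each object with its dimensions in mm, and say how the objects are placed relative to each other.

A is a table: top 747 mm (x) × 805 mm (y), 50 mm thick, upper face at z = 685 mm, on four 58×58 mm square legs, each inset 41 mm from the nearest pair of top edges, running from z = 0 to the bottom of the top.

B is a spool: two coaxial disc flanges of radius 73 mm and thickness 24 mm, joined by a core cylinder of radius 24 mm and height 154 mm. The lower flange rests on z = 0 and the three cylinders share a vertical axis.

C is a four-legged stool. The seat is 313×253 mm, 35 mm thick, top at z = 424 mm. It stands on four square legs, each 48×48 mm in cross-section, from z = 0 to the seat underside, each flush with a corner of the seat. Four stretchers, 48 mm wide and 25 mm tall, connect adjacent legs with their undersides at z = 141 mm, each running between the inner faces of the legs it joins and aligned with the legs' outer faces on the other axis.

The spool is on top of the table. Three stools sit around the table at the −y, +y, −x sides.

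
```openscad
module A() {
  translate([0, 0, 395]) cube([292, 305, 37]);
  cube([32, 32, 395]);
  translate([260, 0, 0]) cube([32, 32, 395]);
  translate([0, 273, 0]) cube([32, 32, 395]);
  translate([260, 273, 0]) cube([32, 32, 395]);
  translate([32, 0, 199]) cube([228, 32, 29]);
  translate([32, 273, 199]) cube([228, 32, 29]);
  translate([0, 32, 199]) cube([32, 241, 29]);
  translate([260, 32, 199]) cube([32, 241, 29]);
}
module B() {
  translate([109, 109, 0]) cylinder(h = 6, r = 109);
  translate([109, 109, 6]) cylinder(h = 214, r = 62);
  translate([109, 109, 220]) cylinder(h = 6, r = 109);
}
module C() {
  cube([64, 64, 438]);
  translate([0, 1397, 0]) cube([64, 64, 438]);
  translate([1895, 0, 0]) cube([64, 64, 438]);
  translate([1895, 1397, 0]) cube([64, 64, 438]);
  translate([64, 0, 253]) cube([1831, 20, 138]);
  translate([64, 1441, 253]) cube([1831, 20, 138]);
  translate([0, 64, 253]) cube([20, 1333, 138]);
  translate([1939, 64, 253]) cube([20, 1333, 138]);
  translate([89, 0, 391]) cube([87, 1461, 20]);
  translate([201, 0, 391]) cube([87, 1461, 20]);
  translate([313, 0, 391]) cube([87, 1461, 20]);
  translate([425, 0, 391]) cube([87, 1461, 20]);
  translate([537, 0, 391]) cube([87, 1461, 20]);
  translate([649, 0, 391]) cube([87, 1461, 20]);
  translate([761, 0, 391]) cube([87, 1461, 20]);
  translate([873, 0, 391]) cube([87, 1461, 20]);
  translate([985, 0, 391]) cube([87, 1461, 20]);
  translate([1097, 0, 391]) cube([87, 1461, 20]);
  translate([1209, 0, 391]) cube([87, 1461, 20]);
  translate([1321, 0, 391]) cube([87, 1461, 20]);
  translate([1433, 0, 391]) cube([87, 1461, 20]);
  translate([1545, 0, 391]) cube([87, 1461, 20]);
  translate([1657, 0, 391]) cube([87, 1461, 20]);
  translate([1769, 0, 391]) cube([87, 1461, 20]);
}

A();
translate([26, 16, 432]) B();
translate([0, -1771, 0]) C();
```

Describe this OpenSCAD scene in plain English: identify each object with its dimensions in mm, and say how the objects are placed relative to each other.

A is a four-legged stool. The seat is 292×305 mm, 37 mm thick, top at z = 432 mm. It stands on four square legs, each 32×32 mm in cross-section, from z = 0 to the seat underside, each flush with a corner of the seat. Four stretchers, 32 mm wide and 29 mm tall, connect adjacent legs with their undersides at z = 199 mm, each running between the inner faces of the legs it joins and aligned with the legs' outer faces on the other axis.

B is a spool: two coaxial disc flanges of radius 109 mm and thickness 6 mm, joined by a core cylinder of radius 62 mm and height 214 mm. The lower flange rests on z = 0 and the three cylinders share a vertical axis.

C is a bed frame 1959 mm long (x) by 1461 mm wide (y). Four 64×64 mm corner posts, 438 mm tall, at the corners of the footprint. Four rails of 20 mm thickness and 138 mm height run between adjacent posts with their undersides at z = 253 mm, their outer faces flush with the outside of the frame (the two x-running rails run between the posts' inner faces; the two y-running rails run between the posts' inner faces). 16 slats, each 87 mm wide (x) and 20 mm thick, lie across the top of the two x-running rails, running the full 1461 mm width of the frame in y; the slats are evenly spaced along x between the inner faces of the end posts with equal gaps (rounded down to the nearest mm) at the −x end and between each pair — any rounding remainder accumulates at the +x end.

The spool is on top of the stool. The bed frame is on the floor beside the stool on its −y side.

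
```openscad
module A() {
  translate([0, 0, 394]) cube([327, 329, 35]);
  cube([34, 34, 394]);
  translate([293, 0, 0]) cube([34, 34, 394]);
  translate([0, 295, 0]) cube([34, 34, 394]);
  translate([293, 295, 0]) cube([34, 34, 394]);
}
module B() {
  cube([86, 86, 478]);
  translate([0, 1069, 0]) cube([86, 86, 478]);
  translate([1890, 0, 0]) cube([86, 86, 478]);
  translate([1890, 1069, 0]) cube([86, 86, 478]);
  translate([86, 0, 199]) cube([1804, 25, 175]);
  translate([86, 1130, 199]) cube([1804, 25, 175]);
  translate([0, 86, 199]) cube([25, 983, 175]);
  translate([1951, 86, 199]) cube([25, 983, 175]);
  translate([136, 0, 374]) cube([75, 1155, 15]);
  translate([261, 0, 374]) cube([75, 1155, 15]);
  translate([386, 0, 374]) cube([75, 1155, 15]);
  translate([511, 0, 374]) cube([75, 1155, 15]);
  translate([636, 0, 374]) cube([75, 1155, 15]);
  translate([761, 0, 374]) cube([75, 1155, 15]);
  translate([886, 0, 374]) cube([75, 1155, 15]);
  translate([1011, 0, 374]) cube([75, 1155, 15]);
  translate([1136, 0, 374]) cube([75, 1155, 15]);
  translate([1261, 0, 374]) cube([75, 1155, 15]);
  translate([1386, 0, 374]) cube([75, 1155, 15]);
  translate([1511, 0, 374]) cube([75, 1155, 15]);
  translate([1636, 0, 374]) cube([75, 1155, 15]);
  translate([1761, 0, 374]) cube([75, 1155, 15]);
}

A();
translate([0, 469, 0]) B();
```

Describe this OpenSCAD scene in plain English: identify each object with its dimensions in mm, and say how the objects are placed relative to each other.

A is a four-legged stool. The seat is a 327×329×35 mm slab whose top surface is at z = 429 mm; four square legs, each 34×34 mm in cross-section, run from the floor (z = 0) to the underside of the seat, each flush with a corner of the seat.

B is a bed frame 1976 mm long (x) by 1155 mm wide (y). Four 86×86 mm corner posts, 478 mm tall, at the corners of the footprint. Four rails of 25 mm thickness and 175 mm height run between adjacent posts with their undersides at z = 199 mm, their outer faces flush with the outside of the frame (the two x-running rails run between the posts' inner faces; the two y-running rails run between the posts' inner faces). 14 slats, each 75 mm wide (x) and 15 mm thick, lie across the top of the two x-running rails, running the full 1155 mm width of the frame in y; the slats are evenly spaced along x between the inner faces of the end posts with equal gaps (rounded down to the nearest mm) at the −x end and between each pair — any rounding remainder accumulates at the +x end.

The bed frame is on the floor beside the stool on its +y side.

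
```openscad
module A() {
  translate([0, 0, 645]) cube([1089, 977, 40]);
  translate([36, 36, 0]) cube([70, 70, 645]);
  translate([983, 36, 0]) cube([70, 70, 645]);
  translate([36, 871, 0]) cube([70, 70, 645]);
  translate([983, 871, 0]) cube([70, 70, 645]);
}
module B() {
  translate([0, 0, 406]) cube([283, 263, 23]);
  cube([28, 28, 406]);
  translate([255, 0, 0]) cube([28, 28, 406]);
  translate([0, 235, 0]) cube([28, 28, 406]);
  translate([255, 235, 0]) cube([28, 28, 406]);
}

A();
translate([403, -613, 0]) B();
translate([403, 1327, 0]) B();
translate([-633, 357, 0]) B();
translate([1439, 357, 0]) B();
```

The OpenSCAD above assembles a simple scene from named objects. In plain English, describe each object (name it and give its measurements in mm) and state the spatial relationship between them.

A is a rectangular dining table. The top is 1089×977×40 mm with its upper surface at z = 685 mm. It stands on four 70×70 mm square legs, each inset 36 mm from the nearest pair of top edges, running from the floor to the underside of the top.

B is a simple wooden stool: a rectangular seat 283 mm (x) by 263 mm (y), 23 mm thick, top face at z = 429 mm, on four square legs, each 28×28 mm in cross-section. The legs rest on z = 0, each flush with a corner of the seat.

Four stools sit around the table at the −y, +y, −x, +x sides.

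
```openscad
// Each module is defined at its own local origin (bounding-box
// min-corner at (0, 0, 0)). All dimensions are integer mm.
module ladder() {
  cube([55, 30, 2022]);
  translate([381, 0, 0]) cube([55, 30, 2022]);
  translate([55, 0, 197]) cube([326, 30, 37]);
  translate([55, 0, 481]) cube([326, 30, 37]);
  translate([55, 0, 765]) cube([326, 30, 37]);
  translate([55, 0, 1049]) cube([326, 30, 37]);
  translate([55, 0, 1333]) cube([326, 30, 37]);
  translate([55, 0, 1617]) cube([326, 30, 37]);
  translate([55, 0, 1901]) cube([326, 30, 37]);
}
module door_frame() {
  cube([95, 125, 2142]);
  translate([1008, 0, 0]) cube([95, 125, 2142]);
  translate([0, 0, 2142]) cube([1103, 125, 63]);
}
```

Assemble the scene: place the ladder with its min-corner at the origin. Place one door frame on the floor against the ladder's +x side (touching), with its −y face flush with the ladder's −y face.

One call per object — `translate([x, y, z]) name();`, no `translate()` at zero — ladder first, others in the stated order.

ladder();
translate([436, 0, 0]) door_frame();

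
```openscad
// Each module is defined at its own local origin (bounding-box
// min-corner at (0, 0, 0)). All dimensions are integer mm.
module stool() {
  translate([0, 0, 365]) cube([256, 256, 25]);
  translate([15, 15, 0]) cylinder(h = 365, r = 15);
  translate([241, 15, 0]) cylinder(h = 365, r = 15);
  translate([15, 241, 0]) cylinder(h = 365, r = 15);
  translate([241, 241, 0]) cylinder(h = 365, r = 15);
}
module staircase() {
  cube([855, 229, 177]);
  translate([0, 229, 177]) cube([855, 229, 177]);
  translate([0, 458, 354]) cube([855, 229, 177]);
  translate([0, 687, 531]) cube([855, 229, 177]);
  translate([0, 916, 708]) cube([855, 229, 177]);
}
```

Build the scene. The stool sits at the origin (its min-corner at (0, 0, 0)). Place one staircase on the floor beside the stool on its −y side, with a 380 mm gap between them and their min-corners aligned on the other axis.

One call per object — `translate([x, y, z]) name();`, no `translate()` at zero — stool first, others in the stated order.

stool();
translate([0, -1525, 0]) staircase();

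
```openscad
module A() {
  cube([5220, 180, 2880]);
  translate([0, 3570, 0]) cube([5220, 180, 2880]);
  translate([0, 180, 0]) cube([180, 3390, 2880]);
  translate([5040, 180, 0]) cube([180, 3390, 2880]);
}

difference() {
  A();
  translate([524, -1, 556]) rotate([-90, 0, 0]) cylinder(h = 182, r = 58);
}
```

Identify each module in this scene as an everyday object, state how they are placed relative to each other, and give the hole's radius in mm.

The subtracted cylinder has r = 58 mm.

A is a house frame. The house frame has a circular hole through its front wall. The hole's radius is 58 mm.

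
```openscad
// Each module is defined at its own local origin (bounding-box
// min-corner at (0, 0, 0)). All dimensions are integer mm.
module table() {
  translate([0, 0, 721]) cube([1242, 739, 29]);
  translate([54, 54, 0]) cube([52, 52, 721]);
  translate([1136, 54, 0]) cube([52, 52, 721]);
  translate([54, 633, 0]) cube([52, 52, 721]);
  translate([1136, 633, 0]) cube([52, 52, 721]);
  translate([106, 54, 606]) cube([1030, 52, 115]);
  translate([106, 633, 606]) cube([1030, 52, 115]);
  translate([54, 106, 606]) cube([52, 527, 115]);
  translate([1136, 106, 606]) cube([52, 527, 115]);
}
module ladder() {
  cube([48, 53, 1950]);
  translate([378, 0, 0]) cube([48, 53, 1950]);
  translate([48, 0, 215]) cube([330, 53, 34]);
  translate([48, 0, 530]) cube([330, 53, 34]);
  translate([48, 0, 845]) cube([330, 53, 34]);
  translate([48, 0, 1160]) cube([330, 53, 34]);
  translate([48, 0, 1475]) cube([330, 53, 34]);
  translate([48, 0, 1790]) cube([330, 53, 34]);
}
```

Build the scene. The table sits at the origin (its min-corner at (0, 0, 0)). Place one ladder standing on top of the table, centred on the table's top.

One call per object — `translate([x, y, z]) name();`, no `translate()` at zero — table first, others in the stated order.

table();
translate([408, 343, 750]) ladder();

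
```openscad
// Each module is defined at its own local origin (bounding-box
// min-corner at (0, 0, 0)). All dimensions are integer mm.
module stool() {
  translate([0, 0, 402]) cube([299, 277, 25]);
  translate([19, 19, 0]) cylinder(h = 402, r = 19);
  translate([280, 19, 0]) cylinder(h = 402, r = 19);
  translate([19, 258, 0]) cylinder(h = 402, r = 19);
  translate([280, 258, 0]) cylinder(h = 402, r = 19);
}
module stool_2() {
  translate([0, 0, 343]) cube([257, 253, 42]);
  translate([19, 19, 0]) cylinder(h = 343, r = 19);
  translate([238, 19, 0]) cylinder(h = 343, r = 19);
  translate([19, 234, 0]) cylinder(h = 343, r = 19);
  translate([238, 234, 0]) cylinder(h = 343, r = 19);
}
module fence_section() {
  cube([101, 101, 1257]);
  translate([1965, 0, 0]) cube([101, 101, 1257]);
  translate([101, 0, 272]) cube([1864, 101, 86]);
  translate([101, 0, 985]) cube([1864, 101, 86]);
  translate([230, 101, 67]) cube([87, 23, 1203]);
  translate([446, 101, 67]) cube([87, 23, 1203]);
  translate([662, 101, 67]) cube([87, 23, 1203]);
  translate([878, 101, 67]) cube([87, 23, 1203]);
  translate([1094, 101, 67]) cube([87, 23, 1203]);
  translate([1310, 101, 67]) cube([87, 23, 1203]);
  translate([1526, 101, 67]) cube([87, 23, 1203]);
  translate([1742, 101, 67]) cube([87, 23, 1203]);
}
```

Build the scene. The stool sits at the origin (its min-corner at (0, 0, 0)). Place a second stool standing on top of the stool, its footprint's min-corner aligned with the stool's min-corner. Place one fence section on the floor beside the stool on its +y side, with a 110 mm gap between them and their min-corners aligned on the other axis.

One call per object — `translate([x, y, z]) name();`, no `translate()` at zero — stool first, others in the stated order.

stool();
translate([0, 0, 427]) stool_2();
translate([0, 387, 0]) fence_section();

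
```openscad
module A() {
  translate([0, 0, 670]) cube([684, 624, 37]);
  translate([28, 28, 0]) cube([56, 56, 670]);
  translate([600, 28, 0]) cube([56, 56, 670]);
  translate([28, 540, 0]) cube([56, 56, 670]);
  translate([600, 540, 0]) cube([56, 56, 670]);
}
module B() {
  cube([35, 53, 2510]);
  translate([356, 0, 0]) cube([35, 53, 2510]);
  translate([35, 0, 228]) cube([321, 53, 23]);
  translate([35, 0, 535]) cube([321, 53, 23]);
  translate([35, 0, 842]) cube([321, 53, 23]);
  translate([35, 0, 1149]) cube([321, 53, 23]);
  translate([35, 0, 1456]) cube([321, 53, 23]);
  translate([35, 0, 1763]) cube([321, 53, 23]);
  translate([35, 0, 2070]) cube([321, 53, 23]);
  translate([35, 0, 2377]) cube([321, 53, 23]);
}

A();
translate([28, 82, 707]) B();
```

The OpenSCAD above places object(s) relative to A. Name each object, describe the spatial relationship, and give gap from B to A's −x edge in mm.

The ladder's min-x is at 28; the table's min-x is 0; gap = 28 mm.

A is a table. B is a ladder. The ladder is on top of the table. The gap from the ladder to the table's −x edge is 28 mm.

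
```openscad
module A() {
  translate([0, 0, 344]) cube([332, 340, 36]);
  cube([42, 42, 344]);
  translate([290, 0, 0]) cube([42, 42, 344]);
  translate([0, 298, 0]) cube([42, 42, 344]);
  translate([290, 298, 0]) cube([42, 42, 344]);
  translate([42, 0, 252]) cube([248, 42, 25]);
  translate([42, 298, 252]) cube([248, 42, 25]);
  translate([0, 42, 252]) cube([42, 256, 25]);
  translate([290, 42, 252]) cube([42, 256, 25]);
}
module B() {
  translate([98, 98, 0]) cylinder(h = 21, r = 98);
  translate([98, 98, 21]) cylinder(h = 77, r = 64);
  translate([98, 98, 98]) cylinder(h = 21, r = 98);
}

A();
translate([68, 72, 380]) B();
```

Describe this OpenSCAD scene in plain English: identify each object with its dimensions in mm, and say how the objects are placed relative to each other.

A is a four-legged stool. The seat is 332×340 mm, 36 mm thick, top at z = 380 mm. It stands on four square legs, each 42×42 mm in cross-section, from z = 0 to the seat underside, each flush with a corner of the seat. Four stretchers, 42 mm wide and 25 mm tall, connect adjacent legs with their undersides at z = 252 mm, each running between the inner faces of the legs it joins and aligned with the legs' outer faces on the other axis.

B is a spool: two coaxial disc flanges of radius 98 mm and thickness 21 mm, joined by a core cylinder of radius 64 mm and height 77 mm. The lower flange rests on z = 0 and the three cylinders share a vertical axis.

The spool is on top of the stool, centred.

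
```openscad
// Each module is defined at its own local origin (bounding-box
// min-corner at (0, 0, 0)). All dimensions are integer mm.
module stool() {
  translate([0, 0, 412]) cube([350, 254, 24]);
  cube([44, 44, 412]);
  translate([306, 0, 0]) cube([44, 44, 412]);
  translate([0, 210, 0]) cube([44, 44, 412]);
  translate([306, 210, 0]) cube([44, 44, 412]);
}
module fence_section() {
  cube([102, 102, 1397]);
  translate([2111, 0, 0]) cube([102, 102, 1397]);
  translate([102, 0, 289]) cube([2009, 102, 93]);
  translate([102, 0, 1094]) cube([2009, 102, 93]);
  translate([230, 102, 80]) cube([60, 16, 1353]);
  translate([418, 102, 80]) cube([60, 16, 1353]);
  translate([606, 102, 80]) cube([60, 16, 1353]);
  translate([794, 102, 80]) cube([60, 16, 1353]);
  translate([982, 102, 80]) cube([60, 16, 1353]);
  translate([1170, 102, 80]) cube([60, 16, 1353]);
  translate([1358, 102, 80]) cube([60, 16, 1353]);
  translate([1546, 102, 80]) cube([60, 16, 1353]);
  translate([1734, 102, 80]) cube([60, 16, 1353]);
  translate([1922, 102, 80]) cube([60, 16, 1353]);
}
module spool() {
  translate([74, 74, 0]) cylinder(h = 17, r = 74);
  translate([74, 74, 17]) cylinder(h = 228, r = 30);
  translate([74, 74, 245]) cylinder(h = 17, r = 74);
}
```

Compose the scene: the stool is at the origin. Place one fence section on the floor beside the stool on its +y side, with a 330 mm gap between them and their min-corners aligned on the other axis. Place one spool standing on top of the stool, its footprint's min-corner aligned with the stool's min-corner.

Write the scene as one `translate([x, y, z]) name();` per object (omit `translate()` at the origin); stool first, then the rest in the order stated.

stool();
translate([0, 584, 0]) fence_section();
translate([0, 0, 436]) spool();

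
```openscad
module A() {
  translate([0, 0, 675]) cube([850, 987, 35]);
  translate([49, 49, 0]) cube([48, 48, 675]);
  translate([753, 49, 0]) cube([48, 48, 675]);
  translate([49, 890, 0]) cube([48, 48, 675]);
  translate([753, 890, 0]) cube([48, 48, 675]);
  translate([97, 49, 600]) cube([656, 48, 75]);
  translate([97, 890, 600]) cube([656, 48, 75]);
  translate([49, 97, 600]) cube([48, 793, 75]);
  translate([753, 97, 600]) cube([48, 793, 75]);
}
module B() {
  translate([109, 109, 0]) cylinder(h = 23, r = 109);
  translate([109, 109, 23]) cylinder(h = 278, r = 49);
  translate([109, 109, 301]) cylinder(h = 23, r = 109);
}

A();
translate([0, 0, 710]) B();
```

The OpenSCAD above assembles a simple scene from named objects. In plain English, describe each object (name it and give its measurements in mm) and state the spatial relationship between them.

A is a rectangular dining table. The top is 850×987×35 mm with its upper surface at z = 710 mm. It stands on four 48×48 mm square legs, each inset 49 mm from the nearest pair of top edges, running from the floor to the underside of the top. Four apron rails, 48 mm thick and 75 mm tall, run between adjacent legs with their top edges flush with the underside of the top and their outer faces flush with the legs' outer faces.

B is a spool: two coaxial disc flanges of radius 109 mm and thickness 23 mm, joined by a core cylinder of radius 49 mm and height 278 mm. The lower flange rests on z = 0 and the three cylinders share a vertical axis.

The spool is on top of the table.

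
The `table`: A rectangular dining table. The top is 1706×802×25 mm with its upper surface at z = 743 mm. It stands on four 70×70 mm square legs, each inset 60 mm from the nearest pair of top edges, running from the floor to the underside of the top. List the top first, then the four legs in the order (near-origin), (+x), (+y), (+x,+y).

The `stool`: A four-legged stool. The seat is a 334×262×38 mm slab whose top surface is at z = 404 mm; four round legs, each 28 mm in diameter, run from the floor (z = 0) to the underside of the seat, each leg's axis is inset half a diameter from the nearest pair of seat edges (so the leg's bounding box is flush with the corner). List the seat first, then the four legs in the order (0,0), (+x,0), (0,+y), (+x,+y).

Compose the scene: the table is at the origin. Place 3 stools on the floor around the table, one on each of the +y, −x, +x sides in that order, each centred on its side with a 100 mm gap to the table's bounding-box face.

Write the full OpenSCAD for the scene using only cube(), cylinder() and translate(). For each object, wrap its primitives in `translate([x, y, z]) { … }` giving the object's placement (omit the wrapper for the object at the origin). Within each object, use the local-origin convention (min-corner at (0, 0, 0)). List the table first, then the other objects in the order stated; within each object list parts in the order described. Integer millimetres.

translate([0, 0, 718]) cube([1706, 802, 25]);
translate([60, 60, 0]) cube([70, 70, 718]);
translate([1576, 60, 0]) cube([70, 70, 718]);
translate([60, 672, 0]) cube([70, 70, 718]);
translate([1576, 672, 0]) cube([70, 70, 718]);
translate([686, 902, 0]) {
  translate([0, 0, 366]) cube([334, 262, 38]);
  translate([14, 14, 0]) cylinder(h = 366, r = 14);
  translate([320, 14, 0]) cylinder(h = 366, r = 14);
  translate([14, 248, 0]) cylinder(h = 366, r = 14);
  translate([320, 248, 0]) cylinder(h = 366, r = 14);
}
translate([-434, 270, 0]) {
  translate([0, 0, 366]) cube([334, 262, 38]);
  translate([14, 14, 0]) cylinder(h = 366, r = 14);
  translate([320, 14, 0]) cylinder(h = 366, r = 14);
  translate([14, 248, 0]) cylinder(h = 366, r = 14);
  translate([320, 248, 0]) cylinder(h = 366, r = 14);
}
translate([1806, 270, 0]) {
  translate([0, 0, 366]) cube([334, 262, 38]);
  translate([14, 14, 0]) cylinder(h = 366, r = 14);
  translate([320, 14, 0]) cylinder(h = 366, r = 14);
  translate([14, 248, 0]) cylinder(h = 366, r = 14);
  translate([320, 248, 0]) cylinder(h = 366, r = 14);
}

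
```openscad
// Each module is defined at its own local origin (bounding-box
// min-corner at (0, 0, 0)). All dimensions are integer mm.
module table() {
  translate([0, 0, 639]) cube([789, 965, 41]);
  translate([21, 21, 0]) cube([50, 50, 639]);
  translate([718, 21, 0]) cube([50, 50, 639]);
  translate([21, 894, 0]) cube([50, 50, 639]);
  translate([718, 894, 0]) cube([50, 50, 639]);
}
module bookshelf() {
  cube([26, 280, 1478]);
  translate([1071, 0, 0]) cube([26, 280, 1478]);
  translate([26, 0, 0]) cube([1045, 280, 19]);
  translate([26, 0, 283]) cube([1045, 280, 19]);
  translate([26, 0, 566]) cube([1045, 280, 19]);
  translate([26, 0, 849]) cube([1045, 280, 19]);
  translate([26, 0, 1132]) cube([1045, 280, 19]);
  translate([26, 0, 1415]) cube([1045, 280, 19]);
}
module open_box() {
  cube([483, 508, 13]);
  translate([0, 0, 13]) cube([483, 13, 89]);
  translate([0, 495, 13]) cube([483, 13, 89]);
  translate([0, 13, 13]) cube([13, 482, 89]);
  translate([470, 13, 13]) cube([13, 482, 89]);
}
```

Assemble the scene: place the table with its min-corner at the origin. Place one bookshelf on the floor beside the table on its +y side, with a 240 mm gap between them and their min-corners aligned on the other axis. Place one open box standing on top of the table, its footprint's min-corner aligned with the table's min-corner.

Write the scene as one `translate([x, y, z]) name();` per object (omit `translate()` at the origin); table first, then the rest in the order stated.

table();
translate([0, 1205, 0]) bookshelf();
translate([0, 0, 680]) open_box();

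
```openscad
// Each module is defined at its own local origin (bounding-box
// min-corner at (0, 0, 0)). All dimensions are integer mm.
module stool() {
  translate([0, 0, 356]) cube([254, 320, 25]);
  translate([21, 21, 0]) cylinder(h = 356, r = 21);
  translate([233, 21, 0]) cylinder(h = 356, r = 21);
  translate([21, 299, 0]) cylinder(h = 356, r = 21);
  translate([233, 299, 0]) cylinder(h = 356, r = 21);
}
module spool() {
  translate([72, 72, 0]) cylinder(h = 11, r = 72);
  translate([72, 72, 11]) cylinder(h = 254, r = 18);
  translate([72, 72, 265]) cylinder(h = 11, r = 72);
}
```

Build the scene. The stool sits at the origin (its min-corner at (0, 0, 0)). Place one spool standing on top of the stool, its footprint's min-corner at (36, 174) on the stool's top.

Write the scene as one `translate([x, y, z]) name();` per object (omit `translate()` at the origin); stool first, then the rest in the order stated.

stool();
translate([36, 174, 381]) spool();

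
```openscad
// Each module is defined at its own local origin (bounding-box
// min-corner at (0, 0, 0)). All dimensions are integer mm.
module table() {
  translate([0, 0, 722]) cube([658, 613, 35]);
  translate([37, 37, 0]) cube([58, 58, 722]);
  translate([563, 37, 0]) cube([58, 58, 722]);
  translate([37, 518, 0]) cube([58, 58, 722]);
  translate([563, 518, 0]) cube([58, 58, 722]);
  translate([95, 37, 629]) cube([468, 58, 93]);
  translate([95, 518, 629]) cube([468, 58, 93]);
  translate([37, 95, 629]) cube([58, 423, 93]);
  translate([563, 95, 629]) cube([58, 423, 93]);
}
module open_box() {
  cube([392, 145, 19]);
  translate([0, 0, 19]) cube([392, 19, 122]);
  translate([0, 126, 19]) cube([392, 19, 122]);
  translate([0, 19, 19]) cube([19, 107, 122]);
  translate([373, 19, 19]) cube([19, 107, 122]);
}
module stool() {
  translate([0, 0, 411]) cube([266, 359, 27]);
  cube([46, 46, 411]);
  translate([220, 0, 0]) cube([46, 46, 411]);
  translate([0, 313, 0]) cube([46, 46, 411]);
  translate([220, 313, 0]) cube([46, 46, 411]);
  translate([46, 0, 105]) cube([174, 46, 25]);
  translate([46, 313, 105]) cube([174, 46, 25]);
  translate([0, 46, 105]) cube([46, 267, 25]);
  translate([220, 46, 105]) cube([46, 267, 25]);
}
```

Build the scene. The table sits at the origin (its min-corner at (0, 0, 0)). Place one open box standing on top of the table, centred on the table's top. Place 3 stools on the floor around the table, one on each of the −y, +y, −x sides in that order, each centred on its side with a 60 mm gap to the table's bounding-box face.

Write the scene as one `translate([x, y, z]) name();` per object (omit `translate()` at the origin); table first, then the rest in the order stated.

table();
translate([133, 234, 757]) open_box();
translate([196, -419, 0]) stool();
translate([196, 673, 0]) stool();
translate([-326, 127, 0]) stool();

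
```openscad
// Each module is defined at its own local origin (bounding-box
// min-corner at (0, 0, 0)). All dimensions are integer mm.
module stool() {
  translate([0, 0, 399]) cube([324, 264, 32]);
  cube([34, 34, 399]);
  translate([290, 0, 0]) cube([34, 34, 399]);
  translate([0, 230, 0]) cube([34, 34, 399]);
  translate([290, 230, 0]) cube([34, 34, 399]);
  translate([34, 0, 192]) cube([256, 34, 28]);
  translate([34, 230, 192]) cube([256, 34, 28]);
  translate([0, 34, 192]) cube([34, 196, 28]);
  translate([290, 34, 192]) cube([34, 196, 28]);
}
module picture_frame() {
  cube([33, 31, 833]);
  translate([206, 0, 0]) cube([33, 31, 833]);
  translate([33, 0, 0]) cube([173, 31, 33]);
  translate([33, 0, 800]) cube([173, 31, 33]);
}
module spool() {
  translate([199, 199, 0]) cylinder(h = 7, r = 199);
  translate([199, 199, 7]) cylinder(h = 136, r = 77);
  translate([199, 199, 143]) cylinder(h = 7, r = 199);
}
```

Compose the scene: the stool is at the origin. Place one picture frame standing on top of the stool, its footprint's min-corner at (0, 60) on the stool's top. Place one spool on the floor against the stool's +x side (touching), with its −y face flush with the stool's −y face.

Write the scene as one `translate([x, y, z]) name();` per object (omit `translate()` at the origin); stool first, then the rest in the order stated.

stool();
translate([0, 60, 431]) picture_frame();
translate([324, 0, 0]) spool();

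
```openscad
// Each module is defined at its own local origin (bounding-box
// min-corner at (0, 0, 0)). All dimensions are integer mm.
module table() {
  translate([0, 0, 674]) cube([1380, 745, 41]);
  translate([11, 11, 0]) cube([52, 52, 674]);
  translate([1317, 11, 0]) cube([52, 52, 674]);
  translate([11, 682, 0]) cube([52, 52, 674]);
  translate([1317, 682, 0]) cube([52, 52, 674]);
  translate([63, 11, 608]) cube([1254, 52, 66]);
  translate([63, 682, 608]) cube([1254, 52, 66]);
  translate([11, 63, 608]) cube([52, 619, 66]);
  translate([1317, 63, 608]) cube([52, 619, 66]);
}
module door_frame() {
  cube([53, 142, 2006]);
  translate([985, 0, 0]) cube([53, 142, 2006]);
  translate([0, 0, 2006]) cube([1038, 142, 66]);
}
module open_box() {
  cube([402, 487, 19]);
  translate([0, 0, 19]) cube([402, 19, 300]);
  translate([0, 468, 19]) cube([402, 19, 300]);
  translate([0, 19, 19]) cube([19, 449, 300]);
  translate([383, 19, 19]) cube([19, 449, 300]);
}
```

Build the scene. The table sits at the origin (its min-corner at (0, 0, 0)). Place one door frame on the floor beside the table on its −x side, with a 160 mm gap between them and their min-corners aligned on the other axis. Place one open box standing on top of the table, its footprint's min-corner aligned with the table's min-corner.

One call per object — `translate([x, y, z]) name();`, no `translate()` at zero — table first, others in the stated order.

table();
translate([-1198, 0, 0]) door_frame();
translate([0, 0, 715]) open_box();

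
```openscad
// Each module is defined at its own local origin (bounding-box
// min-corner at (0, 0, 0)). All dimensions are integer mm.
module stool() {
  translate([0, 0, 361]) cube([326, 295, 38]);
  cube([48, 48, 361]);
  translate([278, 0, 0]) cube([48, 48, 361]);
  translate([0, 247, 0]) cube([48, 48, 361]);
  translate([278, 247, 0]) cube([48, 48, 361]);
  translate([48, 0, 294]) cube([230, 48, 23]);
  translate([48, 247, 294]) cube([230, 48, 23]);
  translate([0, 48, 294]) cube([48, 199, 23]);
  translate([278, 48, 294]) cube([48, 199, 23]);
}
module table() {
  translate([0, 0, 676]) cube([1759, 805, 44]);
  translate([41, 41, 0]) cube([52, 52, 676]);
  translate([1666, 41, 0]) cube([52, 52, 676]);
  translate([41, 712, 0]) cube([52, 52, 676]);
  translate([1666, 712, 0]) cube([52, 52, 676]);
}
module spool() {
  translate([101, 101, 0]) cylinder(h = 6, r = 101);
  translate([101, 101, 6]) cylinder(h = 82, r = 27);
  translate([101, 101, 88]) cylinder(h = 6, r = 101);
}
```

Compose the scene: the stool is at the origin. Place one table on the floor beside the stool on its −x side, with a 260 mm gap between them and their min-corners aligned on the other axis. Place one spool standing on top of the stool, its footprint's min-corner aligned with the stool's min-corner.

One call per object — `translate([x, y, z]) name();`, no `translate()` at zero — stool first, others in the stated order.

stool();
translate([-2019, 0, 0]) table();
translate([0, 0, 399]) spool();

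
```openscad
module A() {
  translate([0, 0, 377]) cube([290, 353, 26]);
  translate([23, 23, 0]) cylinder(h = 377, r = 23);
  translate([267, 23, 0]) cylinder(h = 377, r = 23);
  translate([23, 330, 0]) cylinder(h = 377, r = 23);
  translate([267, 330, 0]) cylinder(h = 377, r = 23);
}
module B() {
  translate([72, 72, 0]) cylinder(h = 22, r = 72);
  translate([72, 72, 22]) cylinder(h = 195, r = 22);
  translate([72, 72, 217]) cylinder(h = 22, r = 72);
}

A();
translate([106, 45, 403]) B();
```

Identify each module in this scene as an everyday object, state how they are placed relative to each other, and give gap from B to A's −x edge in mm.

A is a stool. B is a spool. The spool is on top of the stool. The gap from the spool to the stool's −x edge is 106 mm.

The spool's min-x is at 106; the stool's min-x is 0; gap = 106 mm.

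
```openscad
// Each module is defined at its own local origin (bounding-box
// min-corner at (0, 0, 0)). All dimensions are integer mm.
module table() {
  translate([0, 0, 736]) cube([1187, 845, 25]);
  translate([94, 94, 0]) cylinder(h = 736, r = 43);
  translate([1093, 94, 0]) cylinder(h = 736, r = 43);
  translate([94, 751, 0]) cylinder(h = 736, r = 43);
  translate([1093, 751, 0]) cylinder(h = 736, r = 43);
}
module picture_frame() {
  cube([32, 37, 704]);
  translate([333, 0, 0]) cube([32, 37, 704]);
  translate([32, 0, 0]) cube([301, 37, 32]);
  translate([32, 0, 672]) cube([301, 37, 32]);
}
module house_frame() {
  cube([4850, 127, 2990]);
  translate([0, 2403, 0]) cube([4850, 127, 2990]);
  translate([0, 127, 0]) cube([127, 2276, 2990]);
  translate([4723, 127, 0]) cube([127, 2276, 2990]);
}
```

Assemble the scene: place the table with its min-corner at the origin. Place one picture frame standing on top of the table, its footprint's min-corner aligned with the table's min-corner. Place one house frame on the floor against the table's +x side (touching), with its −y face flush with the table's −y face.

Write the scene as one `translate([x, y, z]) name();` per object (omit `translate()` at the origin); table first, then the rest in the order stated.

table();
translate([0, 0, 761]) picture_frame();
translate([1187, 0, 0]) house_frame();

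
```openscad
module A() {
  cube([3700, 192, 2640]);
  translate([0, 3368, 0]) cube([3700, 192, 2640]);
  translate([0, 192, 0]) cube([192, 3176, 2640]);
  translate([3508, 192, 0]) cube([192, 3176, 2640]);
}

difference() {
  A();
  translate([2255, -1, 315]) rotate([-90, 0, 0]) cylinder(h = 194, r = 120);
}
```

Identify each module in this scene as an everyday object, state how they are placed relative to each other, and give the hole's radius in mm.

The subtracted cylinder has r = 120 mm.

A is a house frame. The house frame has a circular hole through its front wall. The hole's radius is 120 mm.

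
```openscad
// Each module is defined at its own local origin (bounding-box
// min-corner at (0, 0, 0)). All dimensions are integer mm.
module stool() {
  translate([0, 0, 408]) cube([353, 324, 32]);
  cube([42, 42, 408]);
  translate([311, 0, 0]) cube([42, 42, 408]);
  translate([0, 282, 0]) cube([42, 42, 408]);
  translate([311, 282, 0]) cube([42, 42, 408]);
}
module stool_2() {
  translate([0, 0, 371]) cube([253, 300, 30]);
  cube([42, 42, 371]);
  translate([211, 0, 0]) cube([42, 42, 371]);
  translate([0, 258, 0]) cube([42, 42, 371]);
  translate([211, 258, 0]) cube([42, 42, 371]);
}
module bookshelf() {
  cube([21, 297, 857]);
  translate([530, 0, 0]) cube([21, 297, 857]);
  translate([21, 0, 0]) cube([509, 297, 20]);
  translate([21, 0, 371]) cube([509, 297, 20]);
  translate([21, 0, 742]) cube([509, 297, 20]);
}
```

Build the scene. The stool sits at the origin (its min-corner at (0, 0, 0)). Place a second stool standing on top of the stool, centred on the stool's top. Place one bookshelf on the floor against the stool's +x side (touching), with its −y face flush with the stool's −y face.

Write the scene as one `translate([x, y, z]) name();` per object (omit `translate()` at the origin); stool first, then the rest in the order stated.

stool();
translate([50, 12, 440]) stool_2();
translate([353, 0, 0]) bookshelf();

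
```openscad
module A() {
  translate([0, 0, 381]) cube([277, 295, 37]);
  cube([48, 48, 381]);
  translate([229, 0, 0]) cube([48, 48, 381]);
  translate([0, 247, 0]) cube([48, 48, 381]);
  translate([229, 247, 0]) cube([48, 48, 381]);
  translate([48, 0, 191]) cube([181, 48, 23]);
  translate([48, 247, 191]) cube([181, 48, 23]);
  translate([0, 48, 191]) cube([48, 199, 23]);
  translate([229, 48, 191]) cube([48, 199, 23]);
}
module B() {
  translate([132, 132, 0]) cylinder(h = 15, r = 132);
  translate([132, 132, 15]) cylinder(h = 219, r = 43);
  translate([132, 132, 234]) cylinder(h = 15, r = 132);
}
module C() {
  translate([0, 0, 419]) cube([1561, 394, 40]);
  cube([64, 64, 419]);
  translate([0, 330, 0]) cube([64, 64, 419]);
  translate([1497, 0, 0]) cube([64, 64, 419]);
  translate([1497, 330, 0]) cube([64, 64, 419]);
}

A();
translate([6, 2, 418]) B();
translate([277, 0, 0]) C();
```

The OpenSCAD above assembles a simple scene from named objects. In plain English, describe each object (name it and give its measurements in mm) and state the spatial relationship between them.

A is a four-legged stool. The seat is 277×295 mm, 37 mm thick, top at z = 418 mm. It stands on four square legs, each 48×48 mm in cross-section, from z = 0 to the seat underside, each flush with a corner of the seat. Four stretchers, 48 mm wide and 23 mm tall, connect adjacent legs with their undersides at z = 191 mm, each running between the inner faces of the legs it joins and aligned with the legs' outer faces on the other axis.

B is a spool: two coaxial disc flanges of radius 132 mm and thickness 15 mm, joined by a core cylinder of radius 43 mm and height 219 mm. The lower flange rests on z = 0 and the three cylinders share a vertical axis.

C is a bench: a 1561×394 mm seat slab, 40 mm thick, top at z = 459 mm, on four 64×64 mm square legs flush with the seat corners and standing on z = 0.

The spool is on top of the stool. The bench is against the stool's +x side, with their −y faces flush.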